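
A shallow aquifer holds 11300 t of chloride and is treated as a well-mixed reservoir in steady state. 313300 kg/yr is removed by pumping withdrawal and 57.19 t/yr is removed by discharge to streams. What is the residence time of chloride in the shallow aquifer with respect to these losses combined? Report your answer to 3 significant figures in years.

30.5 yr

Convert the pumping withdrawal flux: 313300 kg/yr = 313.3 t/yr.
Total removal = 313.3 + 57.19 = 370.49 t/yr.
τ = M / ΣF_out = 11300 / 370.49 = 30.50 yr.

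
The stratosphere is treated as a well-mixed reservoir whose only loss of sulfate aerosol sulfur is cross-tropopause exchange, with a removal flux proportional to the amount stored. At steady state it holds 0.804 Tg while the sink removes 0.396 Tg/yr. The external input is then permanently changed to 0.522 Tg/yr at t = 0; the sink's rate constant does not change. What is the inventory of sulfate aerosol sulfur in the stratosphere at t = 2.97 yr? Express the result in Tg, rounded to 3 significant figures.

τ = M₀/F₀ = 0.804/0.396 = 2.030 yr; rate constant k = 1/τ.
New steady state M_∞ = F₁/k = F₁·τ = 0.522 × 2.030 = 1.0598 Tg.
M(t) = M_∞ + (M₀ − M_∞)·e^(−t/τ); t/τ = 2.97/2.030 = 1.463, so e^(−t/τ) = 0.2316.
M(t) = 1.0598 − 0.2558 × 0.2316 = 1.0006 Tg.

1.00 Tg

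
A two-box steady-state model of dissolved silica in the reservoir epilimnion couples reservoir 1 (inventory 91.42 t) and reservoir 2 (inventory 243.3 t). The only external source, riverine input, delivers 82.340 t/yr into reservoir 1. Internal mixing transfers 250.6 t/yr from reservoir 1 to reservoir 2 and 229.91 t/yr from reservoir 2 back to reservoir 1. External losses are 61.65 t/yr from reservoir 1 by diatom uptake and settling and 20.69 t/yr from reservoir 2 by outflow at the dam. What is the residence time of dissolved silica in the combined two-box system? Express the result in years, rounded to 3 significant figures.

4.07 yr

Treat the two boxes together as one reservoir: the mixing fluxes between them are internal recycling, so τ = ΣM / Σ(external losses).
M_total = 91.42 + 243.3 = 334.72 t.
ΣF_external_out = 61.65 + 20.69 = 82.340 t/yr.
τ = M_total / ΣF_ext = 334.72 / 82.340 = 4.065 yr.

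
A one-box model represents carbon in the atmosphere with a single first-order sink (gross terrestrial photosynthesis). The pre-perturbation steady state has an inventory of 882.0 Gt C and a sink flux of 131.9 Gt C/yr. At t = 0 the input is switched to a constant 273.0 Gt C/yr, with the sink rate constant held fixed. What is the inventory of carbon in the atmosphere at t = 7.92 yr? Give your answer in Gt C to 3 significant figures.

Residence time τ = M₀/F₀ = 6.687 yr. The eventual steady state is M_∞ = M₀·(F₁/F₀) = 882.0 × 273.0/131.9 = 1825.5 Gt C.
The anomaly ΔM(t) = M(t) − M_∞ decays as ΔM₀·e^(−t/τ) with ΔM₀ = 882.0 − 1825.5 = −943.5 Gt C.
At t = 7.92 yr, e^(−t/τ) = e^(−1.184) = 0.3059, so ΔM = −288.6 Gt C and M = 1825.5 − 288.6 = 1536.9 Gt C.

1540 Gt C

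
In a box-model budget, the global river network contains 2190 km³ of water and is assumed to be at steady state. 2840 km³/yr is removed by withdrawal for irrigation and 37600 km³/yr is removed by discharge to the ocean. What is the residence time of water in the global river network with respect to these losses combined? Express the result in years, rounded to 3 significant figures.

Total removal = 2840 + 37600 = 40440 km³/yr.
τ = M / ΣF_out = 2190 / 40440 = 0.05415 yr.

0.0542 yr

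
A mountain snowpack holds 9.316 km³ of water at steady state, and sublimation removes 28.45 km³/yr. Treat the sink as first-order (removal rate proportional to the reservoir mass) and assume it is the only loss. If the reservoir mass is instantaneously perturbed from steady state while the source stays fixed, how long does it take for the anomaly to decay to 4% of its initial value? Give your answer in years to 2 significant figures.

For a linear reservoir the anomaly decays as exp(−t/τ) with τ = M/F = 9.316/28.45 = 0.3275 yr.
exp(−t/τ) = 0.04 ⇒ t = −τ ln(0.04) = 0.3275 × 3.219 = 1.054 yr.

1.1 yr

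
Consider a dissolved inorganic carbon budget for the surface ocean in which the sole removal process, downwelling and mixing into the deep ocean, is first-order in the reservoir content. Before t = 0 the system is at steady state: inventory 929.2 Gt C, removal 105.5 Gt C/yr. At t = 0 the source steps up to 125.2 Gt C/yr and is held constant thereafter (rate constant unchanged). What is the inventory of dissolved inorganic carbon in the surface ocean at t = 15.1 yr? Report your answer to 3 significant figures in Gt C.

1070 Gt C

The sink rate constant is k = F₀/M₀ = 105.5/929.2 = 0.1135 yr⁻¹.
Solving dM/dt = F₁ − kM with M(0) = M₀ gives M(t) = F₁/k + (M₀ − F₁/k)·e^(−kt).
F₁/k = 125.2/0.1135 = 1102.7 Gt C; kt = 0.1135 × 15.1 = 1.714, e^(−kt) = 0.1801.
M(15.1) = 1102.7 + (929.2 − 1102.7) × 0.1801 = 1102.7 − 31.24 = 1071.5 Gt C.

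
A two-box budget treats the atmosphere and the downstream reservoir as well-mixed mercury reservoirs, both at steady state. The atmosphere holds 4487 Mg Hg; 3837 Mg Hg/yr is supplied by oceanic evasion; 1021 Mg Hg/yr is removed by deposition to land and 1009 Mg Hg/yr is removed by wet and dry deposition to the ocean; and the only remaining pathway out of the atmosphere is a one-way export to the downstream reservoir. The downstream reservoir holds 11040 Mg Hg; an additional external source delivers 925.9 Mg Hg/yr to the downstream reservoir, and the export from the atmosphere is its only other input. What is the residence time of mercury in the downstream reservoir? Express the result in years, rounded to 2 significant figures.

4.0 yr

Balance the atmosphere: ΣF_in = 3837.0 Mg Hg/yr.
Export to the downstream reservoir = ΣF_in − (1021 + 1009) = 1807.0 Mg Hg/yr.
Total input to the downstream reservoir = 1807.0 + 925.9 = 2732.9 Mg Hg/yr; at steady state this equals its total output.
τ = M / F = 11040 / 2732.9 = 4.040 yr.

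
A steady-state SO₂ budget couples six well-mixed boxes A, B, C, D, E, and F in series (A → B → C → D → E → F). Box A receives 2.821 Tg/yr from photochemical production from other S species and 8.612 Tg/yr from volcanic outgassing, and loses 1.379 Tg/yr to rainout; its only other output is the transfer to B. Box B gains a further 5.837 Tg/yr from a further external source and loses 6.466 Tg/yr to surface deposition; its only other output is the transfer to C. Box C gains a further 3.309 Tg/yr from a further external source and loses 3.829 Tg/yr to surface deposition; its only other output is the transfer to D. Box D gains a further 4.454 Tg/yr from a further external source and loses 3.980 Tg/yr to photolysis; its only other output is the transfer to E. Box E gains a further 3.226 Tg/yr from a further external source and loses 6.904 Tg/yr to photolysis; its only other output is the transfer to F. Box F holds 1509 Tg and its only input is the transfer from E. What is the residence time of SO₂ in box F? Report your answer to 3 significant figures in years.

265 yr

Box A: F(A→B) = (2.821 + 8.612) − 1.379 = 10.054 Tg/yr.
Box B: F(B→C) = (10.054 + 5.837) − 6.466 = 9.4250 Tg/yr.
Box C: F(C→D) = (9.4250 + 3.309) − 3.829 = 8.9050 Tg/yr.
Box D: F(D→E) = (8.9050 + 4.454) − 3.980 = 9.3790 Tg/yr.
Box E: F(E→F) = (9.3790 + 3.226) − 6.904 = 5.7010 Tg/yr.
Box F throughput = its input = 5.7010 Tg/yr; τ = 1509 / 5.7010 = 264.7 yr.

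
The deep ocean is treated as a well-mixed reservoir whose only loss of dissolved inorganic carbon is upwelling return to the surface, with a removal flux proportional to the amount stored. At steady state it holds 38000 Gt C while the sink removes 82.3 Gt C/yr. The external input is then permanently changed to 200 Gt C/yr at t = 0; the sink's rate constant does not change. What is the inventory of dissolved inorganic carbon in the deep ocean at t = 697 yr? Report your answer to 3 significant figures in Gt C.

80300 Gt C

The sink rate constant is k = F₀/M₀ = 82.3/38000 = 0.002166 yr⁻¹.
Solving dM/dt = F₁ − kM with M(0) = M₀ gives M(t) = F₁/k + (M₀ − F₁/k)·e^(−kt).
F₁/k = 200/0.002166 = 92345 Gt C; kt = 0.002166 × 697 = 1.510, e^(−kt) = 0.2210.
M(697) = 92345 + (38000 − 92345) × 0.2210 = 92345 − 12010 = 80334 Gt C.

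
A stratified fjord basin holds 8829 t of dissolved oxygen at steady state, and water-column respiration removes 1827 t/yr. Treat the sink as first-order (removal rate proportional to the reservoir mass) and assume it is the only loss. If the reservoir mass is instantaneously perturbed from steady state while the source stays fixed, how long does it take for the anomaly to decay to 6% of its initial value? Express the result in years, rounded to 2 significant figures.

For a linear reservoir the anomaly decays as exp(−t/τ) with τ = M/F = 8829/1827 = 4.833 yr.
exp(−t/τ) = 0.06 ⇒ t = −τ ln(0.06) = 4.833 × 2.813 = 13.60 yr.

14 yr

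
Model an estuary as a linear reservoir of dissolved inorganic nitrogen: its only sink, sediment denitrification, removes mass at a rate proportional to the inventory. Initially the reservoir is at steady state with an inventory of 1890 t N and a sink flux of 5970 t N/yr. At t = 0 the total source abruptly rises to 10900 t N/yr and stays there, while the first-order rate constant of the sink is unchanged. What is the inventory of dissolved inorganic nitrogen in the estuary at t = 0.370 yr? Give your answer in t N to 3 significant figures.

2970 t N

The sink rate constant is k = F₀/M₀ = 5970/1890 = 3.159 yr⁻¹.
Solving dM/dt = F₁ − kM with M(0) = M₀ gives M(t) = F₁/k + (M₀ − F₁/k)·e^(−kt).
F₁/k = 10900/3.159 = 3450.8 t N; kt = 3.159 × 0.370 = 1.169, e^(−kt) = 0.3108.
M(0.370) = 3450.8 + (1890 − 3450.8) × 0.3108 = 3450.8 − 485.0 = 2965.7 t N.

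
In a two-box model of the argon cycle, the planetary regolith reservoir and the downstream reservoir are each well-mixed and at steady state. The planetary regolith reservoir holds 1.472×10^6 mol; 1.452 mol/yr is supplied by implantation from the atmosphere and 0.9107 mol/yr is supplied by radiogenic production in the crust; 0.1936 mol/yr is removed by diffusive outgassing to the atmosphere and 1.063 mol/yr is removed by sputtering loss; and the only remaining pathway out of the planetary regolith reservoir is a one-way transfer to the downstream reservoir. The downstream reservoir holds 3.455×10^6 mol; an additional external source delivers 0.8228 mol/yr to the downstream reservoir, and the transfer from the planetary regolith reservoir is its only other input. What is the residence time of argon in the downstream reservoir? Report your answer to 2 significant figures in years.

1.8×10^6 yr

Balance the planetary regolith reservoir: ΣF_in = 1.452 + 0.9107 = 2.3627 mol/yr.
Transfer to the downstream reservoir = ΣF_in − (0.1936 + 1.063) = 1.1061 mol/yr.
Total input to the downstream reservoir = 1.1061 + 0.8228 = 1.9289 mol/yr; at steady state this equals its total output.
τ = M / F = 3.455×10^6 / 1.9289 = 1.791×10^6 yr.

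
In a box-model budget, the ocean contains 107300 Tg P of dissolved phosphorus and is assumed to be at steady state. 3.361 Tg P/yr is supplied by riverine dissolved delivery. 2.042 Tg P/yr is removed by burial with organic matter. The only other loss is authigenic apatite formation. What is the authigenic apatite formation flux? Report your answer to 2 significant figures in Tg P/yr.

At steady state ΣF_in = ΣF_out.
ΣF_in = 3.3610 Tg P/yr.
Authigenic apatite formation flux = ΣF_in − (2.042) = 3.3610 − 2.042 = 1.319 Tg P/yr.

1.3 Tg P/yr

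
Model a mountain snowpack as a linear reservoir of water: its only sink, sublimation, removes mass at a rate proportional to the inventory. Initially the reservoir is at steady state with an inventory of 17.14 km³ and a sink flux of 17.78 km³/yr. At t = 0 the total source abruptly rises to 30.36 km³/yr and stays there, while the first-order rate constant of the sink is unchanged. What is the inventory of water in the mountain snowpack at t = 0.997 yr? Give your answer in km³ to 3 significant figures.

25.0 km³

τ = M₀/F₀ = 17.14/17.78 = 0.9640 yr; rate constant k = 1/τ.
New steady state M_∞ = F₁/k = F₁·τ = 30.36 × 0.9640 = 29.267 km³.
M(t) = M_∞ + (M₀ − M_∞)·e^(−t/τ); t/τ = 0.997/0.9640 = 1.034, so e^(−t/τ) = 0.3555.
M(t) = 29.267 − 12.13 × 0.3555 = 24.956 km³.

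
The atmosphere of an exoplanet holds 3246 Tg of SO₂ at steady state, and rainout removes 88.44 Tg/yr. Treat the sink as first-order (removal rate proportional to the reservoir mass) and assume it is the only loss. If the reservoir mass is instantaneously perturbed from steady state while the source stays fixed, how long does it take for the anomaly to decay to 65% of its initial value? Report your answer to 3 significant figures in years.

For a linear reservoir the anomaly decays as exp(−t/τ) with τ = M/F = 3246/88.44 = 36.70 yr.
exp(−t/τ) = 0.65 ⇒ t = −τ ln(0.65) = 36.70 × 0.4308 = 15.81 yr.

15.8 yr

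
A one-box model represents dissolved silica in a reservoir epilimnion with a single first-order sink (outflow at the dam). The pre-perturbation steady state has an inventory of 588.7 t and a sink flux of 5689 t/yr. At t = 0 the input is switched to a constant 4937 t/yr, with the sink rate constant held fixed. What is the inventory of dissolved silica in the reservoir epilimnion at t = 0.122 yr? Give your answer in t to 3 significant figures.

Residence time τ = M₀/F₀ = 0.1035 yr. The eventual steady state is M_∞ = M₀·(F₁/F₀) = 588.7 × 4937/5689 = 510.88 t.
The anomaly ΔM(t) = M(t) − M_∞ decays as ΔM₀·e^(−t/τ) with ΔM₀ = 588.7 − 510.88 = 77.82 t.
At t = 0.122 yr, e^(−t/τ) = e^(−1.179) = 0.3076, so ΔM = 23.94 t and M = 510.88 + 23.94 = 534.82 t.

535 t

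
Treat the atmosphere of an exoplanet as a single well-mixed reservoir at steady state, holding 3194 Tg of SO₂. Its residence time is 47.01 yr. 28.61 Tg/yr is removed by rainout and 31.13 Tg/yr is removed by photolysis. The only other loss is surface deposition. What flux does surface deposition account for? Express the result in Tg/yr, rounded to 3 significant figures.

Total removal F = M/τ = 3194 / 47.01 = 67.94 Tg/yr.
Surface deposition = F − (28.61 + 31.13) = 67.94 − 59.74 = 8.203 Tg/yr.

8.20 Tg/yr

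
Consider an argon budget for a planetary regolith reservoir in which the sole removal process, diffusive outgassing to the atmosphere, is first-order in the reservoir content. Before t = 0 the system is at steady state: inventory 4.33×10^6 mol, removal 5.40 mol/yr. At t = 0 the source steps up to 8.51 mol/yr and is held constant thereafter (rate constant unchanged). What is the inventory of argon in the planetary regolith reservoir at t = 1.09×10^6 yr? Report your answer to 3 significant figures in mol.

The sink rate constant is k = F₀/M₀ = 5.40/4.33×10^6 = 1.247×10^-6 yr⁻¹.
Solving dM/dt = F₁ − kM with M(0) = M₀ gives M(t) = F₁/k + (M₀ − F₁/k)·e^(−kt).
F₁/k = 8.51/1.247×10^-6 = 6.8238×10^6 mol; kt = 1.247×10^-6 × 1.09×10^6 = 1.359, e^(−kt) = 0.2568.
M(1.09×10^6) = 6.8238×10^6 + (4.33×10^6 − 6.8238×10^6) × 0.2568 = 6.8238×10^6 − 640500 = 6.1833×10^6 mol.

6.18×10^6 mol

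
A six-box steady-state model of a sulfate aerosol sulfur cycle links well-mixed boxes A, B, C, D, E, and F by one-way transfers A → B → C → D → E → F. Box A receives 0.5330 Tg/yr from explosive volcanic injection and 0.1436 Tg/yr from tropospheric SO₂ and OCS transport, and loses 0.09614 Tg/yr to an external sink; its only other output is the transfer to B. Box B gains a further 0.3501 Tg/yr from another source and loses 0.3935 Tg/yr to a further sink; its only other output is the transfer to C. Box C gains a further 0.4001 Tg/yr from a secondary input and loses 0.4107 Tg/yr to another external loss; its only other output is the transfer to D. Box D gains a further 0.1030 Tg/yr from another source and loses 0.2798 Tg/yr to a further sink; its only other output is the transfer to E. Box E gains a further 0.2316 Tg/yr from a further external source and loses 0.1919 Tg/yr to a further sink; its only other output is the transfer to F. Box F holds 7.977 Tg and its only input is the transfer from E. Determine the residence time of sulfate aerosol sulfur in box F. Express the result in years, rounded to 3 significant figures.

20.5 yr

Box A: F(A→B) = (0.5330 + 0.1436) − 0.09614 = 0.58046 Tg/yr.
Box B: F(B→C) = (0.58046 + 0.3501) − 0.3935 = 0.53706 Tg/yr.
Box C: F(C→D) = (0.53706 + 0.4001) − 0.4107 = 0.52646 Tg/yr.
Box D: F(D→E) = (0.52646 + 0.1030) − 0.2798 = 0.34966 Tg/yr.
Box E: F(E→F) = (0.34966 + 0.2316) − 0.1919 = 0.38936 Tg/yr.
Box F throughput = its input = 0.38936 Tg/yr; τ = 7.977 / 0.38936 = 20.49 yr.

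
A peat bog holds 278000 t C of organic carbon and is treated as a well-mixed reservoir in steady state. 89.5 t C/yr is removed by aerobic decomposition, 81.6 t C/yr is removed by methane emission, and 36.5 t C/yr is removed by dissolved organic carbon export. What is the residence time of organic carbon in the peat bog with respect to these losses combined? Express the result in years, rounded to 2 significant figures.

Total removal = 89.50 + 81.60 + 36.50 = 207.60 t C/yr.
τ = M / ΣF_out = 278000 / 207.60 = 1339 yr.

1300 yr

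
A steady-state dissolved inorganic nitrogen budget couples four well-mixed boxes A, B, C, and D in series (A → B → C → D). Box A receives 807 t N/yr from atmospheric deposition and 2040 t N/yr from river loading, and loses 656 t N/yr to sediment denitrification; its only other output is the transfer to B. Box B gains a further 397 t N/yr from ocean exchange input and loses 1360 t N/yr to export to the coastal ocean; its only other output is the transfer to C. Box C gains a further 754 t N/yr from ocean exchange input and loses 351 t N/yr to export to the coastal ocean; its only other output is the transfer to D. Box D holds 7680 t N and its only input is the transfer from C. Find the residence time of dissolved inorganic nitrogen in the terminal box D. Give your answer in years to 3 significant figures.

4.71 yr

Box A: F(A→B) = (807 + 2040) − 656 = 2191.0 t N/yr.
Box B: F(B→C) = (2191.0 + 397) − 1360 = 1228.0 t N/yr.
Box C: F(C→D) = (1228.0 + 754) − 351 = 1631.0 t N/yr.
Box D throughput = its input = 1631.0 t N/yr; τ = 7680 / 1631.0 = 4.709 yr.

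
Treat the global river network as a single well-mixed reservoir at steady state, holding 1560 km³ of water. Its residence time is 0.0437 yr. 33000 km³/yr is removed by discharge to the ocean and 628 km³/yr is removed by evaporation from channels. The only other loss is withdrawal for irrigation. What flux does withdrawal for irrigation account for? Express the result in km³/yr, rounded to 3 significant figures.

2070 km³/yr

Total removal F = M/τ = 1560 / 0.0437 = 35700 km³/yr.
Withdrawal for irrigation = F − (33000 + 628) = 35700 − 33630 = 2070 km³/yr.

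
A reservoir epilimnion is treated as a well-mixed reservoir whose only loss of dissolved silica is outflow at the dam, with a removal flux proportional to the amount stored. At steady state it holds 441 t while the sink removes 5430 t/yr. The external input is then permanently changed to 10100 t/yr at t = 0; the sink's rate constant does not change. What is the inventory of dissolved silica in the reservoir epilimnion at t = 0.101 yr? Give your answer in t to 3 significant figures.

Residence time τ = M₀/F₀ = 0.08122 yr. The eventual steady state is M_∞ = M₀·(F₁/F₀) = 441 × 10100/5430 = 820.28 t.
The anomaly ΔM(t) = M(t) − M_∞ decays as ΔM₀·e^(−t/τ) with ΔM₀ = 441 − 820.28 = −379.3 t.
At t = 0.101 yr, e^(−t/τ) = e^(−1.244) = 0.2883, so ΔM = −109.4 t and M = 820.28 − 109.4 = 710.91 t.

711 t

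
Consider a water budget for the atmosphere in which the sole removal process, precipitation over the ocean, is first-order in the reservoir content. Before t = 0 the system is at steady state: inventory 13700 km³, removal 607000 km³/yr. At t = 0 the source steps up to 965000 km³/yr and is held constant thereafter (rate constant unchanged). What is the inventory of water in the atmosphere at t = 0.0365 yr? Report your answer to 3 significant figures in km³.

20200 km³

τ = M₀/F₀ = 13700/607000 = 0.02257 yr; rate constant k = 1/τ.
New steady state M_∞ = F₁/k = F₁·τ = 965000 × 0.02257 = 21780 km³.
M(t) = M_∞ + (M₀ − M_∞)·e^(−t/τ); t/τ = 0.0365/0.02257 = 1.617, so e^(−t/τ) = 0.1985.
M(t) = 21780 − 8080 × 0.1985 = 20177 km³.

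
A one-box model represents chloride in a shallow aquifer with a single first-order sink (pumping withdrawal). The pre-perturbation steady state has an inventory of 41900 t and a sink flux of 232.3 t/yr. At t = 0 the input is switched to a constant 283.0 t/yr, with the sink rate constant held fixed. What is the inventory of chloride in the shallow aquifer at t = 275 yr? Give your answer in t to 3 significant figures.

τ = M₀/F₀ = 41900/232.3 = 180.4 yr; rate constant k = 1/τ.
New steady state M_∞ = F₁/k = F₁·τ = 283.0 × 180.4 = 51045 t.
M(t) = M_∞ + (M₀ − M_∞)·e^(−t/τ); t/τ = 275/180.4 = 1.525, so e^(−t/τ) = 0.2177.
M(t) = 51045 − 9145 × 0.2177 = 49054 t.

49100 t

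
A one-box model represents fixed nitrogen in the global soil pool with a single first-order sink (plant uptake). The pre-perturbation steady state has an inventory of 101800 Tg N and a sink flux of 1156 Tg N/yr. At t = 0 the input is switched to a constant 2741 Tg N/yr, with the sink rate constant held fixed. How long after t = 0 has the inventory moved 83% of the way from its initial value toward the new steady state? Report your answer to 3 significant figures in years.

156 yr

τ = M₀/F₀ = 101800/1156 = 88.06 yr.
The remaining gap fraction is e^(−t/τ); 83% covered ⇒ e^(−t/τ) = 0.170.
t = −τ ln(0.170) = 88.06 × 1.772 = 156.0 yr.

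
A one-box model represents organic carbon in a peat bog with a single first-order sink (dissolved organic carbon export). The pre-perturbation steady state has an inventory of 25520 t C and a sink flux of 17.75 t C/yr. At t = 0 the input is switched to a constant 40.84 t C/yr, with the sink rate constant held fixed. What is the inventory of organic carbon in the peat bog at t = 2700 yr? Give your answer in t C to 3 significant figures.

53600 t C

Residence time τ = M₀/F₀ = 1438 yr. The eventual steady state is M_∞ = M₀·(F₁/F₀) = 25520 × 40.84/17.75 = 58718 t C.
The anomaly ΔM(t) = M(t) − M_∞ decays as ΔM₀·e^(−t/τ) with ΔM₀ = 25520 − 58718 = −33200 t C.
At t = 2700 yr, e^(−t/τ) = e^(−1.878) = 0.1529, so ΔM = −5076 t C and M = 58718 − 5076 = 53641 t C.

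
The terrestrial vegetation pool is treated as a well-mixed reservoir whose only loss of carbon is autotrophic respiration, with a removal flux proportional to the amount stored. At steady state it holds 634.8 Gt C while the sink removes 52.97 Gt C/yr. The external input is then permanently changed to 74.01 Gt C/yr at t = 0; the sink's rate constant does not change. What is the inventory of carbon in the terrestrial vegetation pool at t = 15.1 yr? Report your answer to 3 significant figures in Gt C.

815 Gt C

Residence time τ = M₀/F₀ = 11.98 yr. The eventual steady state is M_∞ = M₀·(F₁/F₀) = 634.8 × 74.01/52.97 = 886.95 Gt C.
The anomaly ΔM(t) = M(t) − M_∞ decays as ΔM₀·e^(−t/τ) with ΔM₀ = 634.8 − 886.95 = −252.1 Gt C.
At t = 15.1 yr, e^(−t/τ) = e^(−1.260) = 0.2837, so ΔM = −71.52 Gt C and M = 886.95 − 71.52 = 815.42 Gt C.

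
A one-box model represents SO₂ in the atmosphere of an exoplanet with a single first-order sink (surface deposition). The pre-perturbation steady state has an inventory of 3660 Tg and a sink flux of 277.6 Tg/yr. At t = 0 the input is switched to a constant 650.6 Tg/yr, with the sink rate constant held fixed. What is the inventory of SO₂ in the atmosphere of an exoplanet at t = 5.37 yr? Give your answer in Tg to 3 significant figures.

τ = M₀/F₀ = 3660/277.6 = 13.18 yr; rate constant k = 1/τ.
New steady state M_∞ = F₁/k = F₁·τ = 650.6 × 13.18 = 8577.8 Tg.
M(t) = M_∞ + (M₀ − M_∞)·e^(−t/τ); t/τ = 5.37/13.18 = 0.4073, so e^(−t/τ) = 0.6654.
M(t) = 8577.8 − 4918 × 0.6654 = 5305.3 Tg.

5310 Tg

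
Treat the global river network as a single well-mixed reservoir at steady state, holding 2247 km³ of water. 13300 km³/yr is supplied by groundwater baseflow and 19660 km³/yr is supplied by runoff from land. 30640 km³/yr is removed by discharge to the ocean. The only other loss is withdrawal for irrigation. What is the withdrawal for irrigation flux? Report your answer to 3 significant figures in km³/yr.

At steady state ΣF_in = ΣF_out.
ΣF_in = 13300 + 19660 = 32960 km³/yr.
Withdrawal for irrigation flux = ΣF_in − (30640) = 32960 − 30640 = 2320 km³/yr.

2320 km³/yr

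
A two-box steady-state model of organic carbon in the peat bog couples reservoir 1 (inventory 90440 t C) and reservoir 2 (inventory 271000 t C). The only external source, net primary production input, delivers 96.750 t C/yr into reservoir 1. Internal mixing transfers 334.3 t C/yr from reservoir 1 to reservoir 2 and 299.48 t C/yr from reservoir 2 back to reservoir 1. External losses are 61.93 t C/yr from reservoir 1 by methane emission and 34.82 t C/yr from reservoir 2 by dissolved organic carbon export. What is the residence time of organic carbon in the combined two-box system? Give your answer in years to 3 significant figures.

3740 yr

For the system as a whole, the A↔B exchange is internal and contributes nothing to the throughput; only the external sinks remove mass.
M_total = 90440 + 271000 = 361440 t C.
ΣF_external_out = 61.93 + 34.82 = 96.750 t C/yr.
τ = M_total / ΣF_ext = 361440 / 96.750 = 3736 yr.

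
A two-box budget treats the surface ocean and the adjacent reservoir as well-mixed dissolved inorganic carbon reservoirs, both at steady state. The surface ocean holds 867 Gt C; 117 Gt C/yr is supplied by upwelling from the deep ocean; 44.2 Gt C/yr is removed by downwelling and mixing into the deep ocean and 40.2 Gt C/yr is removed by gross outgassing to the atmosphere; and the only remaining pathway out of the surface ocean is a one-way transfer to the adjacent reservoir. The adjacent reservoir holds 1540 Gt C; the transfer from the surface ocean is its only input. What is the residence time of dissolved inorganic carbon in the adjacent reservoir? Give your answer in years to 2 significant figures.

47 yr

Balance the surface ocean: ΣF_in = 117.00 Gt C/yr.
Transfer to the adjacent reservoir = ΣF_in − (44.2 + 40.2) = 32.600 Gt C/yr.
At steady state the output of the adjacent reservoir equals its input, 32.600 Gt C/yr.
τ = M / F = 1540 / 32.600 = 47.24 yr.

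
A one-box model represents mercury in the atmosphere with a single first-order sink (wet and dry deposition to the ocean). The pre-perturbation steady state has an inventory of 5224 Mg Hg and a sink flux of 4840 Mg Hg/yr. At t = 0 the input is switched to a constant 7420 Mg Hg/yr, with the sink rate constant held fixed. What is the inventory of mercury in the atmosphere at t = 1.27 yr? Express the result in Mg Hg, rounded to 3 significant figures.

7150 Mg Hg

The sink rate constant is k = F₀/M₀ = 4840/5224 = 0.9265 yr⁻¹.
Solving dM/dt = F₁ − kM with M(0) = M₀ gives M(t) = F₁/k + (M₀ − F₁/k)·e^(−kt).
F₁/k = 7420/0.9265 = 8008.7 Mg Hg; kt = 0.9265 × 1.27 = 1.177, e^(−kt) = 0.3083.
M(1.27) = 8008.7 + (5224 − 8008.7) × 0.3083 = 8008.7 − 858.6 = 7150.1 Mg Hg.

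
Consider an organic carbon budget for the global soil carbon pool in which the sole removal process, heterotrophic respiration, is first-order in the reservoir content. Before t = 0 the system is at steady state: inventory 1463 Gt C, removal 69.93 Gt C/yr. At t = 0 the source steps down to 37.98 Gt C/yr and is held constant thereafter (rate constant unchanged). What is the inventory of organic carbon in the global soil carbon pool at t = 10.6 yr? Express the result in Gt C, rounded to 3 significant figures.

1200 Gt C

The sink rate constant is k = F₀/M₀ = 69.93/1463 = 0.04780 yr⁻¹.
Solving dM/dt = F₁ − kM with M(0) = M₀ gives M(t) = F₁/k + (M₀ − F₁/k)·e^(−kt).
F₁/k = 37.98/0.04780 = 794.58 Gt C; kt = 0.04780 × 10.6 = 0.5067, e^(−kt) = 0.6025.
M(10.6) = 794.58 + (1463 − 794.58) × 0.6025 = 794.58 + 402.7 = 1197.3 Gt C.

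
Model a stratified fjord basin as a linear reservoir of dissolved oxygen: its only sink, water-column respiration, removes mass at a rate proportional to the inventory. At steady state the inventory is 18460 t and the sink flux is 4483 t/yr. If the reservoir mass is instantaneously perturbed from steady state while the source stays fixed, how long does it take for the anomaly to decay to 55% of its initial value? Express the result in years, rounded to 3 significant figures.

For a linear reservoir the anomaly decays as exp(−t/τ) with τ = M/F = 18460/4483 = 4.118 yr.
exp(−t/τ) = 0.55 ⇒ t = −τ ln(0.55) = 4.118 × 0.5978 = 2.462 yr.

2.46 yr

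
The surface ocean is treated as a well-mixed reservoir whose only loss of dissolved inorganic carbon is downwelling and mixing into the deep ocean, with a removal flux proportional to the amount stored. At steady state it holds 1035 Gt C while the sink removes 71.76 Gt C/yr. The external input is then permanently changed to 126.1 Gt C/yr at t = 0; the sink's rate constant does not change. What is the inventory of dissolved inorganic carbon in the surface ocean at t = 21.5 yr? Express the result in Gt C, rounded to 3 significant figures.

1640 Gt C

Residence time τ = M₀/F₀ = 14.42 yr. The eventual steady state is M_∞ = M₀·(F₁/F₀) = 1035 × 126.1/71.76 = 1818.7 Gt C.
The anomaly ΔM(t) = M(t) − M_∞ decays as ΔM₀·e^(−t/τ) with ΔM₀ = 1035 − 1818.7 = −783.7 Gt C.
At t = 21.5 yr, e^(−t/τ) = e^(−1.491) = 0.2252, so ΔM = −176.5 Gt C and M = 1818.7 − 176.5 = 1642.2 Gt C.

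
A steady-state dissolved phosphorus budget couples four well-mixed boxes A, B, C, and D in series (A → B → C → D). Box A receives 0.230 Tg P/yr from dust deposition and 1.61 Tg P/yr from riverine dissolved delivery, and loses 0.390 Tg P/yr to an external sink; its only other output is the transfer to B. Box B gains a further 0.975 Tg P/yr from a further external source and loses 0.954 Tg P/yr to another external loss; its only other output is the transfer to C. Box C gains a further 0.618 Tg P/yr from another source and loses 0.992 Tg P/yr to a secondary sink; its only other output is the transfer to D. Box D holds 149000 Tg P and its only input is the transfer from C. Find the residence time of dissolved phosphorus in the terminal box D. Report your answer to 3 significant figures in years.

136000 yr

Box A: F(A→B) = (0.230 + 1.61) − 0.390 = 1.4500 Tg P/yr.
Box B: F(B→C) = (1.4500 + 0.975) − 0.954 = 1.4710 Tg P/yr.
Box C: F(C→D) = (1.4710 + 0.618) − 0.992 = 1.0970 Tg P/yr.
Box D throughput = its input = 1.0970 Tg P/yr; τ = 149000 / 1.0970 = 135800 yr.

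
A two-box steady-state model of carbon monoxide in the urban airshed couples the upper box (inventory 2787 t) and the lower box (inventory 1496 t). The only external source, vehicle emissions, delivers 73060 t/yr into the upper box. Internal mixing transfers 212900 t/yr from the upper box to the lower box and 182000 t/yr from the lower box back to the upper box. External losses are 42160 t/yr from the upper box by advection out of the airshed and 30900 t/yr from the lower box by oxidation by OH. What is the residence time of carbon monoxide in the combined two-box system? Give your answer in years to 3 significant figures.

0.0586 yr

For the system as a whole, the A↔B exchange is internal and contributes nothing to the throughput; only the external sinks remove mass.
M_total = 2787 + 1496 = 4283.0 t.
ΣF_external_out = 42160 + 30900 = 73060 t/yr.
τ = M_total / ΣF_ext = 4283.0 / 73060 = 0.05862 yr.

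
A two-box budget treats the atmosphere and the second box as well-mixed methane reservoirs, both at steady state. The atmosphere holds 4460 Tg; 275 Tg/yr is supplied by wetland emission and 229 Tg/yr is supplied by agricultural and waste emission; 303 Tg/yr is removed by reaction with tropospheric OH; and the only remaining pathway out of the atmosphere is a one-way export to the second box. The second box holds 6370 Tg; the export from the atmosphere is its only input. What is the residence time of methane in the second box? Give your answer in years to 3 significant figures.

31.7 yr

Balance the atmosphere: ΣF_in = 275 + 229 = 504.00 Tg/yr.
Export to the second box = ΣF_in − (303) = 201.00 Tg/yr.
At steady state the output of the second box equals its input, 201.00 Tg/yr.
τ = M / F = 6370 / 201.00 = 31.69 yr.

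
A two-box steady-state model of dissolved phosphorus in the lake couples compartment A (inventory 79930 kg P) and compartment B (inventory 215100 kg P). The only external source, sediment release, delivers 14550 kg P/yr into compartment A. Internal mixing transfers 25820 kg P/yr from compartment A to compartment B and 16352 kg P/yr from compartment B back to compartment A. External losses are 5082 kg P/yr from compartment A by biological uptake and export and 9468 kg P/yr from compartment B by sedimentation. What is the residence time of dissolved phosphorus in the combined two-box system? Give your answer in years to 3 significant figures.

Residence time in the combined system uses the total inventory and the total *external* removal — internal exchanges between the two boxes cancel.
M_total = 79930 + 215100 = 295030 kg P.
ΣF_external_out = 5082 + 9468 = 14550 kg P/yr.
τ = M_total / ΣF_ext = 295030 / 14550 = 20.28 yr.

20.3 yr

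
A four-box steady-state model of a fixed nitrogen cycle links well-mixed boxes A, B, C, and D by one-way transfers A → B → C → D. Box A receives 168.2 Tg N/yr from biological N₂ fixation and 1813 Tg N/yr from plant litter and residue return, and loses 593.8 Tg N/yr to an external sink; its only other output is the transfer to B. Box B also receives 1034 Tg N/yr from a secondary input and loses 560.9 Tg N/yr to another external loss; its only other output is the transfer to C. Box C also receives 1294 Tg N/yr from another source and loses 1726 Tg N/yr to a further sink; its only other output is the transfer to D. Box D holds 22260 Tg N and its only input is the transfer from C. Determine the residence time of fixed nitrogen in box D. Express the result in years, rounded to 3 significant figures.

Box A: F(A→B) = (168.2 + 1813) − 593.8 = 1387.4 Tg N/yr.
Box B: F(B→C) = (1387.4 + 1034) − 560.9 = 1860.5 Tg N/yr.
Box C: F(C→D) = (1860.5 + 1294) − 1726 = 1428.5 Tg N/yr.
Box D throughput = its input = 1428.5 Tg N/yr; τ = 22260 / 1428.5 = 15.58 yr.

15.6 yr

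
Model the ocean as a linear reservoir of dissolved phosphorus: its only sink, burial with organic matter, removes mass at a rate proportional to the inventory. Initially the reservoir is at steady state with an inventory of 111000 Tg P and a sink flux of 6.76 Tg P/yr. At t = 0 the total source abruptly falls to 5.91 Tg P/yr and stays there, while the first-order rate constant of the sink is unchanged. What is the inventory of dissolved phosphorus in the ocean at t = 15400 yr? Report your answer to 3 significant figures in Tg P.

The sink rate constant is k = F₀/M₀ = 6.76/111000 = 6.090×10^-5 yr⁻¹.
Solving dM/dt = F₁ − kM with M(0) = M₀ gives M(t) = F₁/k + (M₀ − F₁/k)·e^(−kt).
F₁/k = 5.91/6.090×10^-5 = 97043 Tg P; kt = 6.090×10^-5 × 15400 = 0.9379, e^(−kt) = 0.3915.
M(15400) = 97043 + (111000 − 97043) × 0.3915 = 97043 + 5464 = 102510 Tg P.

103000 Tg P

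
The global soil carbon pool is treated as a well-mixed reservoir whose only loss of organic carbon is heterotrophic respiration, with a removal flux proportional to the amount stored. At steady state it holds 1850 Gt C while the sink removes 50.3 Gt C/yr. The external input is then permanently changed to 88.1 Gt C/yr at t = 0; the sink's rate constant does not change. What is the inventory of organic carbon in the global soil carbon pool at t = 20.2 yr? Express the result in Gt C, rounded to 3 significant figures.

2440 Gt C

The sink rate constant is k = F₀/M₀ = 50.3/1850 = 0.02719 yr⁻¹.
Solving dM/dt = F₁ − kM with M(0) = M₀ gives M(t) = F₁/k + (M₀ − F₁/k)·e^(−kt).
F₁/k = 88.1/0.02719 = 3240.3 Gt C; kt = 0.02719 × 20.2 = 0.5492, e^(−kt) = 0.5774.
M(20.2) = 3240.3 + (1850 − 3240.3) × 0.5774 = 3240.3 − 802.7 = 2437.5 Gt C.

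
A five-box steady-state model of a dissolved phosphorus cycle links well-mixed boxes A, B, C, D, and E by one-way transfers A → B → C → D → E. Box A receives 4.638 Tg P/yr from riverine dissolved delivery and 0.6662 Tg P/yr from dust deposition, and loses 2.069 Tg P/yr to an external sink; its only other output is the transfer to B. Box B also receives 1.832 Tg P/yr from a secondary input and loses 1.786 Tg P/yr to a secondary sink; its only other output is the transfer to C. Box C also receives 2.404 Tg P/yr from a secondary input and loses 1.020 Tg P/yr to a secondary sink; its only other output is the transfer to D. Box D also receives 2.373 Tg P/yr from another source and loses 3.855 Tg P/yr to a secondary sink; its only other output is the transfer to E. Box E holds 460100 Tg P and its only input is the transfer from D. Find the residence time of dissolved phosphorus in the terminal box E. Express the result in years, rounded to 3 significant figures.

Box A: F(A→B) = (4.638 + 0.6662) − 2.069 = 3.2352 Tg P/yr.
Box B: F(B→C) = (3.2352 + 1.832) − 1.786 = 3.2812 Tg P/yr.
Box C: F(C→D) = (3.2812 + 2.404) − 1.020 = 4.6652 Tg P/yr.
Box D: F(D→E) = (4.6652 + 2.373) − 3.855 = 3.1832 Tg P/yr.
Box E throughput = its input = 3.1832 Tg P/yr; τ = 460100 / 3.1832 = 144500 yr.

145000 yr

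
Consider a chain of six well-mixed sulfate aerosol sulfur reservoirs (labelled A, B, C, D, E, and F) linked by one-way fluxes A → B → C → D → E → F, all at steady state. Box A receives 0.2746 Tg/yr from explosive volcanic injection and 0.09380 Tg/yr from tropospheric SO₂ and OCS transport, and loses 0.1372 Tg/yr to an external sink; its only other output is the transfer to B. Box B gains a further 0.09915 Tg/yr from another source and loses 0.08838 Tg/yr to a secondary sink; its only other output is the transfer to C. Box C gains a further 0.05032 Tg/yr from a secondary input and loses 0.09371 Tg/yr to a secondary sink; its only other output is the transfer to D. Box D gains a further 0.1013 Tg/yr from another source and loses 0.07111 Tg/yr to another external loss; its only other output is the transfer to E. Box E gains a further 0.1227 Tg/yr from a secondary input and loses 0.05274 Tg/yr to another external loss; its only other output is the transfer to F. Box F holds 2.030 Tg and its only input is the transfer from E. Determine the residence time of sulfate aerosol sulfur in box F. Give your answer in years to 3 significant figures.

Box A: F(A→B) = (0.2746 + 0.09380) − 0.1372 = 0.23120 Tg/yr.
Box B: F(B→C) = (0.23120 + 0.09915) − 0.08838 = 0.24197 Tg/yr.
Box C: F(C→D) = (0.24197 + 0.05032) − 0.09371 = 0.19858 Tg/yr.
Box D: F(D→E) = (0.19858 + 0.1013) − 0.07111 = 0.22877 Tg/yr.
Box E: F(E→F) = (0.22877 + 0.1227) − 0.05274 = 0.29873 Tg/yr.
Box F throughput = its input = 0.29873 Tg/yr; τ = 2.030 / 0.29873 = 6.795 yr.

6.80 yr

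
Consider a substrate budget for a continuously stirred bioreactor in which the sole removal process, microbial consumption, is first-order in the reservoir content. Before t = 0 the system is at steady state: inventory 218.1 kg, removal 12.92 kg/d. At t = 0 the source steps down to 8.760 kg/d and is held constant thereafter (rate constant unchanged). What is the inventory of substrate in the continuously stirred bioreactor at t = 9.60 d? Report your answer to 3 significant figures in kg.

188 kg

τ = M₀/F₀ = 218.1/12.92 = 16.88 d; rate constant k = 1/τ.
New steady state M_∞ = F₁/k = F₁·τ = 8.760 × 16.88 = 147.88 kg.
M(t) = M_∞ + (M₀ − M_∞)·e^(−t/τ); t/τ = 9.60/16.88 = 0.5687, so e^(−t/τ) = 0.5663.
M(t) = 147.88 + 70.22 × 0.5663 = 187.64 kg.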